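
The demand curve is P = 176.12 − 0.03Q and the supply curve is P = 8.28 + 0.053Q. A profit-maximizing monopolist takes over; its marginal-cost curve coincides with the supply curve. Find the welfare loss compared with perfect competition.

11961.03

Competitive equilibrium: 176.12 − 0.03Q = 8.28 + 0.053Q → Q* = 2022.1687, P* = 115.4549.
Marginal revenue: MR = 176.12 − 0.06Q. Set MR = MC: 176.12 − 0.06Q = 8.28 + 0.053Q → Q_m = 1485.3097.
Price P_m = 176.12 − 0.03·1485.3097 = 131.5607; MC(Q_m) = 8.28 + 0.053·1485.3097 = 87.0014.
Competitive Q* = 2022.1687, so ΔQ = 536.859; wedge = 131.5607 − 87.0014 = 44.5593.
The triangle = ½ × 536.859 × 44.5593 = 11961.03.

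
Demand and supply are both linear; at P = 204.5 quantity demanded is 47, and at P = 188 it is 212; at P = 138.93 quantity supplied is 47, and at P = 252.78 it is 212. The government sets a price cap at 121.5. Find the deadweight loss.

Demand slope = (188 − 204.5)/(212 − 47) = −0.1, so P = 209.2 − 0.1Q.
Supply slope = (252.78 − 138.93)/(212 − 47) = 0.69, so P = 106.5 + 0.69Q.
Competitive equilibrium: 209.2 − 0.1Q = 106.5 + 0.69Q → Q* = 130, P* = 196.2.
At the ceiling P = 121.5, quantity supplied = (121.5 − 106.5)/0.69 = 21.73913.
Willingness to pay at Q' = 21.73913: 209.2 − 0.1·21.73913 = 207.02609.
ΔQ = 130 − 21.73913 = 108.26087; wedge = 207.02609 − 121.5 = 85.52609.
Deadweight loss = ½ × 108.26087 × 85.52609 = 4629.56.

4629.56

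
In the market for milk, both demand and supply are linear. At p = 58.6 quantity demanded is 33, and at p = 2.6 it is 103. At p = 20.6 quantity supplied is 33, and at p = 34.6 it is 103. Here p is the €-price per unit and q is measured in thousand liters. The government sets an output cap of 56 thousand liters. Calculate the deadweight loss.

Demand slope = (2.6 − 58.6)/(103 − 33) = −0.8, so p = 85 − 0.8q.
Supply slope = (34.6 − 20.6)/(103 − 33) = 0.2, so p = 14 + 0.2q.
Competitive equilibrium: 85 − 0.8q = 14 + 0.2q → q* = 71, p* = 28.2.
At q = 56: demand price = 85 − 0.8·56 = 40.2; supply price = 14 + 0.2·56 = 25.2.
Δq = 71 − 56 = 15; wedge = 40.2 − 25.2 = 15.
The triangle = ½ × 15 × 15 = €112.50 thousand.

€112.50 thousand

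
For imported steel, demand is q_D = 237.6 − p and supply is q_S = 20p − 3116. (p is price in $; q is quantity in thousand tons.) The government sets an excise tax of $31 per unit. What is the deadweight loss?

$457.62 thousand

In inverse form: demand p = 237.6 − q, supply p = 155.8 + 0.05q.
Competitive equilibrium: 237.6 − q = 155.8 + 0.05q → q* = 77.9048, p* = 159.6952.
With the tax, the buyer price exceeds the seller price by 31: (237.6 − q) − (155.8 + 0.05q) = 31 → q' = 48.381.
Δq = 77.9048 − 48.381 = 29.5238; the wedge equals the tax, 31.
Deadweight loss = ½ × 29.5238 × 31 = $457.62 thousand.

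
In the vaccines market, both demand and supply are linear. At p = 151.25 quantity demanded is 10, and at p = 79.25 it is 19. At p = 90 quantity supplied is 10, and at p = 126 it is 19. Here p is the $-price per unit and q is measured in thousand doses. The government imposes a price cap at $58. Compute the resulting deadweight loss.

Demand slope = (79.25 − 151.25)/(19 − 10) = −8, so p = 231.25 − 8q.
Supply slope = (126 − 90)/(19 − 10) = 4, so p = 50 + 4q.
Competitive equilibrium: 231.25 − 8q = 50 + 4q → q* = 15.1042, p* = 110.4167.
At the ceiling p = 58, quantity supplied = (58 − 50)/4 = 2.
Willingness to pay at q' = 2: 231.25 − 8·2 = 215.25.
Δq = 15.1042 − 2 = 13.1042; wedge = 215.25 − 58 = 157.25.
Welfare loss = ½ × 13.1042 × 157.25 = $1030.32 thousand.

$1030.32 thousand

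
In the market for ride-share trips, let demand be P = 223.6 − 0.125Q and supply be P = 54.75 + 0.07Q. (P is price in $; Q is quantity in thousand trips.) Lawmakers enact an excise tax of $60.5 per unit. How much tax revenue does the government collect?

$33616.28 thousand

Competitive equilibrium: 223.6 − 0.125Q = 54.75 + 0.07Q → Q* = 865.8974, P* = 115.3628.
With the tax, the buyer price exceeds the seller price by 60.5: (223.6 − 0.125Q) − (54.75 + 0.07Q) = 60.5 → Q' = 555.641.
Tax revenue = 60.5 × 555.641 = $33616.28 thousand.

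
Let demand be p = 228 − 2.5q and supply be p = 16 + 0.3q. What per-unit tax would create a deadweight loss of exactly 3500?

Competitive equilibrium: 228 − 2.5q = 16 + 0.3q → q* = 75.7143, p* = 38.7143.
A tax t gives Δq = t/2.8 and wedge t, so DWL = t²/5.6.
t²/5.6 = 3500 → t² = 19600 → t = 140.

140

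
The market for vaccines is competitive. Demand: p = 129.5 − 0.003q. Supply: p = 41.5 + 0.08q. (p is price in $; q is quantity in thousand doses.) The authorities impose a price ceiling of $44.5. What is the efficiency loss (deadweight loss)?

Competitive equilibrium: 129.5 − 0.003q = 41.5 + 0.08q → q* = 1060.241, p* = 126.3193.
At the ceiling p = 44.5, quantity supplied = (44.5 − 41.5)/0.08 = 37.5.
Willingness to pay at q' = 37.5: 129.5 − 0.003·37.5 = 129.3875.
Δq = 1060.241 − 37.5 = 1022.741; wedge = 129.3875 − 44.5 = 84.8875.
The triangle = ½ × 1022.741 × 84.8875 = $43408.96 thousand.

$43408.96 thousand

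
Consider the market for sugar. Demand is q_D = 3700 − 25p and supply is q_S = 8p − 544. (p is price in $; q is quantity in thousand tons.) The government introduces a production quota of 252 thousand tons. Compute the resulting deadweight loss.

In inverse form: demand p = 148 − 0.04q, supply p = 68 + 0.125q.
Competitive equilibrium: 148 − 0.04q = 68 + 0.125q → q* = 484.8485, p* = 128.6061.
At q = 252: demand price = 148 − 0.04·252 = 137.92; supply price = 68 + 0.125·252 = 99.5.
Δq = 484.8485 − 252 = 232.8485; wedge = 137.92 − 99.5 = 38.42.
Welfare loss = ½ × 232.8485 × 38.42 = $4473.02 thousand.

$4473.02 thousand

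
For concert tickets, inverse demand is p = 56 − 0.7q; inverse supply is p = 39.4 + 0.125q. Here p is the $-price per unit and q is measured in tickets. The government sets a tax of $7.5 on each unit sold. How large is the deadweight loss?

Competitive equilibrium: 56 − 0.7q = 39.4 + 0.125q → q* = 20.1212, p* = 41.9152.
With the tax, the buyer price exceeds the seller price by 7.5: (56 − 0.7q) − (39.4 + 0.125q) = 7.5 → q' = 11.0303.
Δq = 20.1212 − 11.0303 = 9.0909; the wedge equals the tax, 7.5.
Welfare loss = ½ × 9.0909 × 7.5 = $34.09.

$34.09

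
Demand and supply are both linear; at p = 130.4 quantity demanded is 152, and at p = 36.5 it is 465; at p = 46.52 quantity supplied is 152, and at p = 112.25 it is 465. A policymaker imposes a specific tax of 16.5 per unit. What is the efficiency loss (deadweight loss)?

Demand slope = (36.5 − 130.4)/(465 − 152) = −0.3, so p = 176 − 0.3q.
Supply slope = (112.25 − 46.52)/(465 − 152) = 0.21, so p = 14.6 + 0.21q.
Competitive equilibrium: 176 − 0.3q = 14.6 + 0.21q → q* = 316.4706, p* = 81.0588.
With the tax, the buyer price exceeds the seller price by 16.5: (176 − 0.3q) − (14.6 + 0.21q) = 16.5 → q' = 284.1176.
Δq = 316.4706 − 284.1176 = 32.353; the wedge equals the tax, 16.5.
Welfare loss = ½ × 32.353 × 16.5 = 266.91.

266.91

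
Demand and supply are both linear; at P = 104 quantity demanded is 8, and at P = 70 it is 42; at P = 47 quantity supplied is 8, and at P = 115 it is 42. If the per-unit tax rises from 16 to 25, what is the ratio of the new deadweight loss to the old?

Demand slope = (70 − 104)/(42 − 8) = −1, so P = 112 − Q.
Supply slope = (115 − 47)/(42 − 8) = 2, so P = 31 + 2Q.
Competitive equilibrium: 112 − Q = 31 + 2Q → Q* = 27, P* = 85.
For a per-unit tax t: ΔQ = t/3, so DWL = ½·t·(t/3) = t²/6.
At t = 16: DWL = 42.667. At t = 25: DWL = 104.167.
Ratio = (25/16)² = 2.441.

2.441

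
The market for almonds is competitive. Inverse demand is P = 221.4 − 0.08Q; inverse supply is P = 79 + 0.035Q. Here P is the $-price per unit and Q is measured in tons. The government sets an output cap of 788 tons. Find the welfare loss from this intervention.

$11657.25

Competitive equilibrium: 221.4 − 0.08Q = 79 + 0.035Q → Q* = 1238.2609, P* = 122.3391.
At Q = 788: demand price = 221.4 − 0.08·788 = 158.36; supply price = 79 + 0.035·788 = 106.58.
ΔQ = 1238.2609 − 788 = 450.2609; wedge = 158.36 − 106.58 = 51.78.
Welfare loss = ½ × 450.2609 × 51.78 = $11657.25.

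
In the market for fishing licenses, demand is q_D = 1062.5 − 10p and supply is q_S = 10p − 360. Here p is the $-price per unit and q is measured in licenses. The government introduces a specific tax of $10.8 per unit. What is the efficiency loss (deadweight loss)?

$291.60

In inverse form: demand p = 106.25 − 0.1q, supply p = 36 + 0.1q.
Competitive equilibrium: 106.25 − 0.1q = 36 + 0.1q → q* = 351.25, p* = 71.125.
With the tax, the buyer price exceeds the seller price by 10.8: (106.25 − 0.1q) − (36 + 0.1q) = 10.8 → q' = 297.25.
Δq = 351.25 − 297.25 = 54; the wedge equals the tax, 10.8.
Deadweight loss = ½ × 54 × 10.8 = $291.60.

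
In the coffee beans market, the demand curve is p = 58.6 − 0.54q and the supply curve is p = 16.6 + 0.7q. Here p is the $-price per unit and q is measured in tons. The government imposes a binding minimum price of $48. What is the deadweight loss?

Competitive equilibrium: 58.6 − 0.54q = 16.6 + 0.7q → q* = 33.871, p* = 40.3097.
At the floor p = 48, quantity demanded = (58.6 − 48)/0.54 = 19.6296.
Sellers' marginal cost at q' = 19.6296: 16.6 + 0.7·19.6296 = 30.3407.
Δq = 33.871 − 19.6296 = 14.2414; wedge = 48 − 30.3407 = 17.6593.
Deadweight loss = ½ × 14.2414 × 17.6593 = $125.75.

$125.75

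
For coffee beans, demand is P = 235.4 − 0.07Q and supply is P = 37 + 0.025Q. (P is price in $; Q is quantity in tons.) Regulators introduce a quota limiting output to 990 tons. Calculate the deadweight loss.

Competitive equilibrium: 235.4 − 0.07Q = 37 + 0.025Q → Q* = 2088.4211, P* = 89.2105.
At Q = 990: demand price = 235.4 − 0.07·990 = 166.1; supply price = 37 + 0.025·990 = 61.75.
ΔQ = 2088.4211 − 990 = 1098.4211; wedge = 166.1 − 61.75 = 104.35.
Deadweight loss = ½ × 1098.4211 × 104.35 = $57310.12.

$57310.12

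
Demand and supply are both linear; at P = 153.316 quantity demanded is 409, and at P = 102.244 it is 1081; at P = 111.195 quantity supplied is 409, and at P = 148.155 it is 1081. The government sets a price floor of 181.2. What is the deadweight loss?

Demand slope = (102.244 − 153.316)/(1081 − 409) = −0.076, so P = 184.4 − 0.076Q.
Supply slope = (148.155 − 111.195)/(1081 − 409) = 0.055, so P = 88.7 + 0.055Q.
Competitive equilibrium: 184.4 − 0.076Q = 88.7 + 0.055Q → Q* = 730.53435, P* = 128.87939.
At the floor P = 181.2, quantity demanded = (184.4 − 181.2)/0.076 = 42.10526.
Sellers' marginal cost at Q' = 42.10526: 88.7 + 0.055·42.10526 = 91.01579.
ΔQ = 730.53435 − 42.10526 = 688.42909; wedge = 181.2 − 91.01579 = 90.18421.
Welfare loss = ½ × 688.42909 × 90.18421 = 31042.72.

31042.72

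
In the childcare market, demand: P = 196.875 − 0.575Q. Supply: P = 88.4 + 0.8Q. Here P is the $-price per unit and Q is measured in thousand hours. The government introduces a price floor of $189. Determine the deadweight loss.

Competitive equilibrium: 196.875 − 0.575Q = 88.4 + 0.8Q → Q* = 78.8909, P* = 151.5127.
At the floor P = 189, quantity demanded = (196.875 − 189)/0.575 = 13.6957.
Sellers' marginal cost at Q' = 13.6957: 88.4 + 0.8·13.6957 = 99.3566.
ΔQ = 78.8909 − 13.6957 = 65.1952; wedge = 189 − 99.3566 = 89.6434.
Welfare loss = ½ × 65.1952 × 89.6434 = $2922.16 thousand.

$2922.16 thousand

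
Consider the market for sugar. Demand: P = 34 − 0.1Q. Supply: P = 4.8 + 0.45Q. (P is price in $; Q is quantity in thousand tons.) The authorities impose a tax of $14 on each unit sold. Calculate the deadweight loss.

Competitive equilibrium: 34 − 0.1Q = 4.8 + 0.45Q → Q* = 53.0909, P* = 28.6909.
With the tax, the buyer price exceeds the seller price by 14: (34 − 0.1Q) − (4.8 + 0.45Q) = 14 → Q' = 27.6364.
ΔQ = 53.0909 − 27.6364 = 25.4545; the wedge equals the tax, 14.
Deadweight loss = ½ × 25.4545 × 14 = $178.18 thousand.

$178.18 thousand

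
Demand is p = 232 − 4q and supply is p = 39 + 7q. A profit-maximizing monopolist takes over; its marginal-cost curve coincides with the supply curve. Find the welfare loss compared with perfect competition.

120.40

Competitive equilibrium: 232 − 4q = 39 + 7q → q* = 17.5455, p* = 161.8182.
Marginal revenue: MR = 232 − 8q. Set MR = MC: 232 − 8q = 39 + 7q → q_m = 12.8667.
Price p_m = 232 − 4·12.8667 = 180.5332; MC(q_m) = 39 + 7·12.8667 = 129.0669.
Competitive q* = 17.5455, so Δq = 4.6788; wedge = 180.5332 − 129.0669 = 51.4663.
Welfare loss = ½ × 4.6788 × 51.4663 = 120.40.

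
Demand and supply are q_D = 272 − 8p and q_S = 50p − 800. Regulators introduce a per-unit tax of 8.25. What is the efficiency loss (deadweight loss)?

In inverse form: demand p = 34 − 0.125q, supply p = 16 + 0.02q.
Competitive equilibrium: 34 − 0.125q = 16 + 0.02q → q* = 124.1379, p* = 18.4828.
With the tax, the buyer price exceeds the seller price by 8.25: (34 − 0.125q) − (16 + 0.02q) = 8.25 → q' = 67.2414.
Δq = 124.1379 − 67.2414 = 56.8965; the wedge equals the tax, 8.25.
Deadweight loss = ½ × 56.8965 × 8.25 = 234.70.

234.70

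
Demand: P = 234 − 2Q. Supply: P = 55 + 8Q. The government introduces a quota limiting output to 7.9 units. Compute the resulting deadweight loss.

Competitive equilibrium: 234 − 2Q = 55 + 8Q → Q* = 17.9, P* = 198.2.
At Q = 7.9: demand price = 234 − 2·7.9 = 218.2; supply price = 55 + 8·7.9 = 118.2.
ΔQ = 17.9 − 7.9 = 10; wedge = 218.2 − 118.2 = 100.
The triangle = ½ × 10 × 100 = 500.

500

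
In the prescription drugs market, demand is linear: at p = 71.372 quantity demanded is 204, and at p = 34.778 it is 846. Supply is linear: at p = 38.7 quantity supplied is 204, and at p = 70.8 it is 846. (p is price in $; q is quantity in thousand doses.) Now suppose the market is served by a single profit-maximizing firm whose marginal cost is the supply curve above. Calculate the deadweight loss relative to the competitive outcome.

$1676.65 thousand

Demand slope = (34.778 − 71.372)/(846 − 204) = −0.057, so p = 83 − 0.057q.
Supply slope = (70.8 − 38.7)/(846 − 204) = 0.05, so p = 28.5 + 0.05q.
Competitive equilibrium: 83 − 0.057q = 28.5 + 0.05q → q* = 509.34579, p* = 53.96729.
Marginal revenue: MR = 83 − 0.114q. Set MR = MC: 83 − 0.114q = 28.5 + 0.05q → q_m = 332.31707.
Price p_m = 83 − 0.057·332.31707 = 64.05793; MC(q_m) = 28.5 + 0.05·332.31707 = 45.11585.
Competitive q* = 509.34579, so Δq = 177.02872; wedge = 64.05793 − 45.11585 = 18.94208.
Welfare loss = ½ × 177.02872 × 18.94208 = $1676.65 thousand.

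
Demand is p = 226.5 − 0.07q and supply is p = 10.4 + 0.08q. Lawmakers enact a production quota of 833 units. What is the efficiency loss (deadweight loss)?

27694.41

Competitive equilibrium: 226.5 − 0.07q = 10.4 + 0.08q → q* = 1440.6667, p* = 125.6533.
At q = 833: demand price = 226.5 − 0.07·833 = 168.19; supply price = 10.4 + 0.08·833 = 77.04.
Δq = 1440.6667 − 833 = 607.6667; wedge = 168.19 − 77.04 = 91.15.
Deadweight loss = ½ × 607.6667 × 91.15 = 27694.41.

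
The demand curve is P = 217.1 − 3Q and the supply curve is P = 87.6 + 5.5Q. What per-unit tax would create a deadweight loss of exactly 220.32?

Competitive equilibrium: 217.1 − 3Q = 87.6 + 5.5Q → Q* = 15.2353, P* = 171.3941.
A tax t gives ΔQ = t/8.5 and wedge t, so DWL = t²/17.
t²/17 = 220.32 → t² = 3745.44 → t = 61.2.

61.2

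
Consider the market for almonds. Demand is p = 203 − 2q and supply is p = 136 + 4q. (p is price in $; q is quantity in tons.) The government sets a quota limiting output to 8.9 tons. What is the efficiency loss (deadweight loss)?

$15.41

Competitive equilibrium: 203 − 2q = 136 + 4q → q* = 11.1667, p* = 180.6667.
At q = 8.9: demand price = 203 − 2·8.9 = 185.2; supply price = 136 + 4·8.9 = 171.6.
Δq = 11.1667 − 8.9 = 2.2667; wedge = 185.2 − 171.6 = 13.6.
DWL = ½ × 2.2667 × 13.6 = $15.41.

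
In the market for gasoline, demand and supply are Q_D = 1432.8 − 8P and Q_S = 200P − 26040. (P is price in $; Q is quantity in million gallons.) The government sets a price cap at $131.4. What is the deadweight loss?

In inverse form: demand P = 179.1 − 0.125Q, supply P = 130.2 + 0.005Q.
Competitive equilibrium: 179.1 − 0.125Q = 130.2 + 0.005Q → Q* = 376.1538, P* = 132.0808.
At the ceiling P = 131.4, quantity supplied = (131.4 − 130.2)/0.005 = 240.
Willingness to pay at Q' = 240: 179.1 − 0.125·240 = 149.1.
ΔQ = 376.1538 − 240 = 136.1538; wedge = 149.1 − 131.4 = 17.7.
The triangle = ½ × 136.1538 × 17.7 = $1204.96 million.

$1204.96 million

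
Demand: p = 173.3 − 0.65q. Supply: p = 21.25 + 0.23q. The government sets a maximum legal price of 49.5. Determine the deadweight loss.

1098.15

Competitive equilibrium: 173.3 − 0.65q = 21.25 + 0.23q → q* = 172.7841, p* = 60.9903.
At the ceiling p = 49.5, quantity supplied = (49.5 − 21.25)/0.23 = 122.8261.
Willingness to pay at q' = 122.8261: 173.3 − 0.65·122.8261 = 93.463.
Δq = 172.7841 − 122.8261 = 49.958; wedge = 93.463 − 49.5 = 43.963.
Welfare loss = ½ × 49.958 × 43.963 = 1098.15.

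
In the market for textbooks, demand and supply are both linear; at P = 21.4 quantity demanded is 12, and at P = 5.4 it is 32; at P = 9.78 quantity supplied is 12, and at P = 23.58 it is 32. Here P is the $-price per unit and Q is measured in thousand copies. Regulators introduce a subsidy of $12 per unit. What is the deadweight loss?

$48.32 thousand

Demand slope = (5.4 − 21.4)/(32 − 12) = −0.8, so P = 31 − 0.8Q.
Supply slope = (23.58 − 9.78)/(32 − 12) = 0.69, so P = 1.5 + 0.69Q.
Competitive equilibrium: 31 − 0.8Q = 1.5 + 0.69Q → Q* = 19.7987, P* = 15.1611.
The subsidy lowers effective supply by 12: P = 0.69Q − 10.5.
New quantity: 31 − 0.8Q = 0.69Q − 10.5 → Q' = 27.8523.
Overproduction ΔQ = 27.8523 − 19.7987 = 8.0536; wedge = subsidy = 12.
DWL = ½ × 8.0536 × 12 = $48.32 thousand.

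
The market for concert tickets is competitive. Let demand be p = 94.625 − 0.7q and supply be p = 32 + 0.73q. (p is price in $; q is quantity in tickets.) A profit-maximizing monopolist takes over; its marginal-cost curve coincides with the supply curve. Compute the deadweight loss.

$148.10

Competitive equilibrium: 94.625 − 0.7q = 32 + 0.73q → q* = 43.7937, p* = 63.9694.
Marginal revenue: MR = 94.625 − 1.4q. Set MR = MC: 94.625 − 1.4q = 32 + 0.73q → q_m = 29.4014.
Price p_m = 94.625 − 0.7·29.4014 = 74.044; MC(q_m) = 32 + 0.73·29.4014 = 53.463.
Competitive q* = 43.7937, so Δq = 14.3923; wedge = 74.044 − 53.463 = 20.581.
Welfare loss = ½ × 14.3923 × 20.581 = $148.10.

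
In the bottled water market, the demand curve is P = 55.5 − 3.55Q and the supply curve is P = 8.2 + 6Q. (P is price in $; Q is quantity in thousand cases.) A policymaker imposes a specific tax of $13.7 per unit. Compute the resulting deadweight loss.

Competitive equilibrium: 55.5 − 3.55Q = 8.2 + 6Q → Q* = 4.9529, P* = 37.9173.
With the tax, the buyer price exceeds the seller price by 13.7: (55.5 − 3.55Q) − (8.2 + 6Q) = 13.7 → Q' = 3.5183.
ΔQ = 4.9529 − 3.5183 = 1.4346; the wedge equals the tax, 13.7.
The triangle = ½ × 1.4346 × 13.7 = $9.83 thousand.

$9.83 thousand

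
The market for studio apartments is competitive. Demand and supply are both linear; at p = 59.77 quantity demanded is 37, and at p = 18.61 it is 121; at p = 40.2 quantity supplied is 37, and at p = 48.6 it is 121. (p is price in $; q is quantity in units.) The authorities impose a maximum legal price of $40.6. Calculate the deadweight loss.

$251

Demand slope = (18.61 − 59.77)/(121 − 37) = −0.49, so p = 77.9 − 0.49q.
Supply slope = (48.6 − 40.2)/(121 − 37) = 0.1, so p = 36.5 + 0.1q.
Competitive equilibrium: 77.9 − 0.49q = 36.5 + 0.1q → q* = 70.1695, p* = 43.5169.
At the ceiling p = 40.6, quantity supplied = (40.6 − 36.5)/0.1 = 41.
Willingness to pay at q' = 41: 77.9 − 0.49·41 = 57.81.
Δq = 70.1695 − 41 = 29.1695; wedge = 57.81 − 40.6 = 17.21.
The triangle = ½ × 29.1695 × 17.21 = $251.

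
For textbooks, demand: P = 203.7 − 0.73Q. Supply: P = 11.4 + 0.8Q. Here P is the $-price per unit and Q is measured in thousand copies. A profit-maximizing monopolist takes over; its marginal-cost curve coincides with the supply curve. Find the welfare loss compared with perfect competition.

Competitive equilibrium: 203.7 − 0.73Q = 11.4 + 0.8Q → Q* = 125.6863, P* = 111.949.
Marginal revenue: MR = 203.7 − 1.46Q. Set MR = MC: 203.7 − 1.46Q = 11.4 + 0.8Q → Q_m = 85.0885.
Price P_m = 203.7 − 0.73·85.0885 = 141.5854; MC(Q_m) = 11.4 + 0.8·85.0885 = 79.4708.
Competitive Q* = 125.6863, so ΔQ = 40.5978; wedge = 141.5854 − 79.4708 = 62.1146.
DWL = ½ × 40.5978 × 62.1146 = $1260.86 thousand.

$1260.86 thousand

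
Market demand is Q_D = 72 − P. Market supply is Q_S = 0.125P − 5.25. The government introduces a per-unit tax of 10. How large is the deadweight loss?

5.56

In inverse form: demand P = 72 − Q, supply P = 42 + 8Q.
Competitive equilibrium: 72 − Q = 42 + 8Q → Q* = 3.3333, P* = 68.6667.
With the tax, the buyer price exceeds the seller price by 10: (72 − Q) − (42 + 8Q) = 10 → Q' = 2.2222.
ΔQ = 3.3333 − 2.2222 = 1.1111; the wedge equals the tax, 10.
Deadweight loss = ½ × 1.1111 × 10 = 5.56.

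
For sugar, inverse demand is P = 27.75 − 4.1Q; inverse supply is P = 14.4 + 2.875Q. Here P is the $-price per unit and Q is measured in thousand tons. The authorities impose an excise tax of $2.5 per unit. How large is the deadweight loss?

Competitive equilibrium: 27.75 − 4.1Q = 14.4 + 2.875Q → Q* = 1.914, P* = 19.9027.
With the tax, the buyer price exceeds the seller price by 2.5: (27.75 − 4.1Q) − (14.4 + 2.875Q) = 2.5 → Q' = 1.5556.
ΔQ = 1.914 − 1.5556 = 0.3584; the wedge equals the tax, 2.5.
The triangle = ½ × 0.3584 × 2.5 = $0.45 thousand.

$0.45 thousand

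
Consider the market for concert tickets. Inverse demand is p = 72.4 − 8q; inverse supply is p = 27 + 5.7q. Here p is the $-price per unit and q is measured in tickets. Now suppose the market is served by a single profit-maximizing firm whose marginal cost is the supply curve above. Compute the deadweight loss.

Competitive equilibrium: 72.4 − 8q = 27 + 5.7q → q* = 3.3139, p* = 45.8891.
Marginal revenue: MR = 72.4 − 16q. Set MR = MC: 72.4 − 16q = 27 + 5.7q → q_m = 2.0922.
Price p_m = 72.4 − 8·2.0922 = 55.6624; MC(q_m) = 27 + 5.7·2.0922 = 38.9255.
Competitive q* = 3.3139, so Δq = 1.2217; wedge = 55.6624 − 38.9255 = 16.7369.
Welfare loss = ½ × 1.2217 × 16.7369 = $10.22.

$10.22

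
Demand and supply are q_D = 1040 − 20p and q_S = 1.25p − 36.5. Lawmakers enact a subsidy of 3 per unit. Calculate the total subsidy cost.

In inverse form: demand p = 52 − 0.05q, supply p = 29.2 + 0.8q.
Competitive equilibrium: 52 − 0.05q = 29.2 + 0.8q → q* = 26.8235, p* = 50.6588.
The subsidy lowers effective supply by 3: p = 26.2 + 0.8q.
New quantity: 52 − 0.05q = 26.2 + 0.8q → q' = 30.3529.
Total subsidy cost = 3 × 30.3529 = 91.06.

91.06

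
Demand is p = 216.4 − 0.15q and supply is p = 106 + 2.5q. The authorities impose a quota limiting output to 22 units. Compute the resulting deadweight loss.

512.15

Competitive equilibrium: 216.4 − 0.15q = 106 + 2.5q → q* = 41.6604, p* = 210.1509.
At q = 22: demand price = 216.4 − 0.15·22 = 213.1; supply price = 106 + 2.5·22 = 161.
Δq = 41.6604 − 22 = 19.6604; wedge = 213.1 − 161 = 52.1.
Welfare loss = ½ × 19.6604 × 52.1 = 512.15.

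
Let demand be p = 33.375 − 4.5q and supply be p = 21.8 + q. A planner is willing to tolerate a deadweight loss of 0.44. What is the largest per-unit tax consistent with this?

Competitive equilibrium: 33.375 − 4.5q = 21.8 + q → q* = 2.1045, p* = 23.9045.
A tax t gives Δq = t/5.5 and wedge t, so DWL = t²/11.
t²/11 = 0.44 → t² = 4.84 → t = 2.2.

2.2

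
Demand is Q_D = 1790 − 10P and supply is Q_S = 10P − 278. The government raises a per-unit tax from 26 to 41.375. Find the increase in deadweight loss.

In inverse form: demand P = 179 − 0.1Q, supply P = 27.8 + 0.1Q.
Competitive equilibrium: 179 − 0.1Q = 27.8 + 0.1Q → Q* = 756, P* = 103.4.
For a per-unit tax t: ΔQ = t/0.2, so DWL = ½·t·(t/0.2) = t²/0.4.
At t = 26: DWL = 1690. At t = 41.375: DWL = 4279.727.
Increase = 4279.727 − 1690 = 2589.73.

2589.73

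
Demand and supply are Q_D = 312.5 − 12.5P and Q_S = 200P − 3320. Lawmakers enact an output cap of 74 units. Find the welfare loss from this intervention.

26.19

In inverse form: demand P = 25 − 0.08Q, supply P = 16.6 + 0.005Q.
Competitive equilibrium: 25 − 0.08Q = 16.6 + 0.005Q → Q* = 98.8235, P* = 17.0941.
At Q = 74: demand price = 25 − 0.08·74 = 19.08; supply price = 16.6 + 0.005·74 = 16.97.
ΔQ = 98.8235 − 74 = 24.8235; wedge = 19.08 − 16.97 = 2.11.
The triangle = ½ × 24.8235 × 2.11 = 26.19.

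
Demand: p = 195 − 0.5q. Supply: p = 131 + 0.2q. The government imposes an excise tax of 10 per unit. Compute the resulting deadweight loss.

71.43

Competitive equilibrium: 195 − 0.5q = 131 + 0.2q → q* = 91.4286, p* = 149.2857.
With the tax, the buyer price exceeds the seller price by 10: (195 − 0.5q) − (131 + 0.2q) = 10 → q' = 77.1429.
Δq = 91.4286 − 77.1429 = 14.2857; the wedge equals the tax, 10.
The triangle = ½ × 14.2857 × 10 = 71.43.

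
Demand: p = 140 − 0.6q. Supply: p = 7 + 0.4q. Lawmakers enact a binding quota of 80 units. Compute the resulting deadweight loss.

Competitive equilibrium: 140 − 0.6q = 7 + 0.4q → q* = 133, p* = 60.2.
At q = 80: demand price = 140 − 0.6·80 = 92; supply price = 7 + 0.4·80 = 39.
Δq = 133 − 80 = 53; wedge = 92 − 39 = 53.
Welfare loss = ½ × 53 × 53 = 1404.50.

1404.50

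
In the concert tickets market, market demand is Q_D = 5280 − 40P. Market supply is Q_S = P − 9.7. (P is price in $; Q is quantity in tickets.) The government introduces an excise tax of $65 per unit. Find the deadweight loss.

In inverse form: demand P = 132 − 0.025Q, supply P = 9.7 + Q.
Competitive equilibrium: 132 − 0.025Q = 9.7 + Q → Q* = 119.3171, P* = 129.0171.
With the tax, the buyer price exceeds the seller price by 65: (132 − 0.025Q) − (9.7 + Q) = 65 → Q' = 55.9024.
ΔQ = 119.3171 − 55.9024 = 63.4147; the wedge equals the tax, 65.
Deadweight loss = ½ × 63.4147 × 65 = $2060.98.

$2060.98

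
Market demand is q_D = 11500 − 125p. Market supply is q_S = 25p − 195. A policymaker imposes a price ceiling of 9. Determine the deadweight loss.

In inverse form: demand p = 92 − 0.008q, supply p = 7.8 + 0.04q.
Competitive equilibrium: 92 − 0.008q = 7.8 + 0.04q → q* = 1754.1667, p* = 77.9667.
At the ceiling p = 9, quantity supplied = (9 − 7.8)/0.04 = 30.
Willingness to pay at q' = 30: 92 − 0.008·30 = 91.76.
Δq = 1754.1667 − 30 = 1724.1667; wedge = 91.76 − 9 = 82.76.
DWL = ½ × 1724.1667 × 82.76 = 71346.02.

71346.02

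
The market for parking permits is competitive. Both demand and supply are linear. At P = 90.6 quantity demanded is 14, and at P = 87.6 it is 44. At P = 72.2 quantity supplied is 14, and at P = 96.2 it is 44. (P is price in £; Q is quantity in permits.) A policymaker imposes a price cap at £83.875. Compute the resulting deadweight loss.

Demand slope = (87.6 − 90.6)/(44 − 14) = −0.1, so P = 92 − 0.1Q.
Supply slope = (96.2 − 72.2)/(44 − 14) = 0.8, so P = 61 + 0.8Q.
Competitive equilibrium: 92 − 0.1Q = 61 + 0.8Q → Q* = 34.4444, P* = 88.5556.
At the ceiling P = 83.875, quantity supplied = (83.875 − 61)/0.8 = 28.5938.
Willingness to pay at Q' = 28.5938: 92 − 0.1·28.5938 = 89.1406.
ΔQ = 34.4444 − 28.5938 = 5.8506; wedge = 89.1406 − 83.875 = 5.2656.
The triangle = ½ × 5.8506 × 5.2656 = £15.40.

£15.40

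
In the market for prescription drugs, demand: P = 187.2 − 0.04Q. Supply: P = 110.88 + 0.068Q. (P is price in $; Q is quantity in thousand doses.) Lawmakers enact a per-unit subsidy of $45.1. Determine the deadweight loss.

$9416.71 thousand

Competitive equilibrium: 187.2 − 0.04Q = 110.88 + 0.068Q → Q* = 706.6667, P* = 158.9333.
The subsidy lowers effective supply by 45.1: P = 65.78 + 0.068Q.
New quantity: 187.2 − 0.04Q = 65.78 + 0.068Q → Q' = 1124.2593.
Overproduction ΔQ = 1124.2593 − 706.6667 = 417.5926; wedge = subsidy = 45.1.
Deadweight loss = ½ × 417.5926 × 45.1 = $9416.71 thousand.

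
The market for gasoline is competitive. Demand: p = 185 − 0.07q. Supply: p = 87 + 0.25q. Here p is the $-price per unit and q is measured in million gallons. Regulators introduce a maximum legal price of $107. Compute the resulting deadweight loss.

$8190.25 million

Competitive equilibrium: 185 − 0.07q = 87 + 0.25q → q* = 306.25, p* = 163.5625.
At the ceiling p = 107, quantity supplied = (107 − 87)/0.25 = 80.
Willingness to pay at q' = 80: 185 − 0.07·80 = 179.4.
Δq = 306.25 − 80 = 226.25; wedge = 179.4 − 107 = 72.4.
The triangle = ½ × 226.25 × 72.4 = $8190.25 million.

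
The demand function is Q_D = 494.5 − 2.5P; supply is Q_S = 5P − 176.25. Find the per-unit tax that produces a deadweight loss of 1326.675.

In inverse form: demand P = 197.8 − 0.4Q, supply P = 35.25 + 0.2Q.
Competitive equilibrium: 197.8 − 0.4Q = 35.25 + 0.2Q → Q* = 270.9167, P* = 89.4333.
A tax t gives ΔQ = t/0.6 and wedge t, so DWL = t²/1.2.
t²/1.2 = 1326.675 → t² = 1592.01 → t = 39.9.

39.9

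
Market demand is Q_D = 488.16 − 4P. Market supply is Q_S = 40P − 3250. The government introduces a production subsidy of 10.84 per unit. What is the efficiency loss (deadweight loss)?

213.65

In inverse form: demand P = 122.04 − 0.25Q, supply P = 81.25 + 0.025Q.
Competitive equilibrium: 122.04 − 0.25Q = 81.25 + 0.025Q → Q* = 148.3273, P* = 84.9582.
The subsidy lowers effective supply by 10.84: P = 70.41 + 0.025Q.
New quantity: 122.04 − 0.25Q = 70.41 + 0.025Q → Q' = 187.7455.
Overproduction ΔQ = 187.7455 − 148.3273 = 39.4182; wedge = subsidy = 10.84.
Welfare loss = ½ × 39.4182 × 10.84 = 213.65.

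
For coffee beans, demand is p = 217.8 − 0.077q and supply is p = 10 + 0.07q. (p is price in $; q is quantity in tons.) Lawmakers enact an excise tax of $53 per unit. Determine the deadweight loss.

Competitive equilibrium: 217.8 − 0.077q = 10 + 0.07q → q* = 1413.6054, p* = 108.9524.
With the tax, the buyer price exceeds the seller price by 53: (217.8 − 0.077q) − (10 + 0.07q) = 53 → q' = 1053.0612.
Δq = 1413.6054 − 1053.0612 = 360.5442; the wedge equals the tax, 53.
Welfare loss = ½ × 360.5442 × 53 = $9554.42.

$9554.42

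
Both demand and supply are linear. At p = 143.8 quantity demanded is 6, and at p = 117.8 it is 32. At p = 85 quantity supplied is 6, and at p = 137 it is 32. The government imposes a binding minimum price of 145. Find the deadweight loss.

Demand slope = (117.8 − 143.8)/(32 − 6) = −1, so p = 149.8 − q.
Supply slope = (137 − 85)/(32 − 6) = 2, so p = 73 + 2q.
Competitive equilibrium: 149.8 − q = 73 + 2q → q* = 25.6, p* = 124.2.
At the floor p = 145, quantity demanded = (149.8 − 145)/1 = 4.8.
Sellers' marginal cost at q' = 4.8: 73 + 2·4.8 = 82.6.
Δq = 25.6 − 4.8 = 20.8; wedge = 145 − 82.6 = 62.4.
Welfare loss = ½ × 20.8 × 62.4 = 648.96.

648.96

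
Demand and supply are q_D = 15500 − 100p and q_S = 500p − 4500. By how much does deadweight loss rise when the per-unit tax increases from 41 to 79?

190000

In inverse form: demand p = 155 − 0.01q, supply p = 9 + 0.002q.
Competitive equilibrium: 155 − 0.01q = 9 + 0.002q → q* = 12166.6667, p* = 33.3333.
For a per-unit tax t: Δq = t/0.012, so DWL = ½·t·(t/0.012) = t²/0.024.
At t = 41: DWL = 70041.667. At t = 79: DWL = 260041.667.
Increase = 260041.667 − 70041.667 = 190000.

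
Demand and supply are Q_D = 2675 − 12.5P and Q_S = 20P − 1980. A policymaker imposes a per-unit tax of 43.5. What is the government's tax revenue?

In inverse form: demand P = 214 − 0.08Q, supply P = 99 + 0.05Q.
Competitive equilibrium: 214 − 0.08Q = 99 + 0.05Q → Q* = 884.6154, P* = 143.2308.
With the tax, the buyer price exceeds the seller price by 43.5: (214 − 0.08Q) − (99 + 0.05Q) = 43.5 → Q' = 550.
Tax revenue = 43.5 × 550 = 23925.

23925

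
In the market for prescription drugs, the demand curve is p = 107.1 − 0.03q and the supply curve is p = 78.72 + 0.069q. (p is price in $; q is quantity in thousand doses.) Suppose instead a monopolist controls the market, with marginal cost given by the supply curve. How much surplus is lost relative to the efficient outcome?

Competitive equilibrium: 107.1 − 0.03q = 78.72 + 0.069q → q* = 286.6667, p* = 98.5.
Marginal revenue: MR = 107.1 − 0.06q. Set MR = MC: 107.1 − 0.06q = 78.72 + 0.069q → q_m = 220.
Price p_m = 107.1 − 0.03·220 = 100.5; MC(q_m) = 78.72 + 0.069·220 = 93.9.
Competitive q* = 286.6667, so Δq = 66.6667; wedge = 100.5 − 93.9 = 6.6.
Welfare loss = ½ × 66.6667 × 6.6 = $220 thousand.

$220 thousand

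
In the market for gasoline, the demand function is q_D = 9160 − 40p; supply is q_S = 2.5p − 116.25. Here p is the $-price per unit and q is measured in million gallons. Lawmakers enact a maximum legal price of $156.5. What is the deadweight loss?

In inverse form: demand p = 229 − 0.025q, supply p = 46.5 + 0.4q.
Competitive equilibrium: 229 − 0.025q = 46.5 + 0.4q → q* = 429.4118, p* = 218.2647.
At the ceiling p = 156.5, quantity supplied = (156.5 − 46.5)/0.4 = 275.
Willingness to pay at q' = 275: 229 − 0.025·275 = 222.125.
Δq = 429.4118 − 275 = 154.4118; wedge = 222.125 − 156.5 = 65.625.
DWL = ½ × 154.4118 × 65.625 = $5066.64 million.

$5066.64 million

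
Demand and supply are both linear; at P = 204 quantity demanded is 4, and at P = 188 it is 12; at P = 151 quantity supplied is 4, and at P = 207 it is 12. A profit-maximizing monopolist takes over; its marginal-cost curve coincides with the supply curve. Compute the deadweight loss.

Demand slope = (188 − 204)/(12 − 4) = −2, so P = 212 − 2Q.
Supply slope = (207 − 151)/(12 − 4) = 7, so P = 123 + 7Q.
Competitive equilibrium: 212 − 2Q = 123 + 7Q → Q* = 9.8889, P* = 192.2222.
Marginal revenue: MR = 212 − 4Q. Set MR = MC: 212 − 4Q = 123 + 7Q → Q_m = 8.0909.
Price P_m = 212 − 2·8.0909 = 195.8182; MC(Q_m) = 123 + 7·8.0909 = 179.6363.
Competitive Q* = 9.8889, so ΔQ = 1.798; wedge = 195.8182 − 179.6363 = 16.1819.
Deadweight loss = ½ × 1.798 × 16.1819 = 14.55.

14.55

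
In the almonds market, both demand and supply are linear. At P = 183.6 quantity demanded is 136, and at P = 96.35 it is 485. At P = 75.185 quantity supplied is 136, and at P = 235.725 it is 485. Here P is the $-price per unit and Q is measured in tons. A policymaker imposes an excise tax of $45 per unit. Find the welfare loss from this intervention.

$1426.06

Demand slope = (96.35 − 183.6)/(485 − 136) = −0.25, so P = 217.6 − 0.25Q.
Supply slope = (235.725 − 75.185)/(485 − 136) = 0.46, so P = 12.625 + 0.46Q.
Competitive equilibrium: 217.6 − 0.25Q = 12.625 + 0.46Q → Q* = 288.6972, P* = 145.4257.
With the tax, the buyer price exceeds the seller price by 45: (217.6 − 0.25Q) − (12.625 + 0.46Q) = 45 → Q' = 225.3169.
ΔQ = 288.6972 − 225.3169 = 63.3803; the wedge equals the tax, 45.
Deadweight loss = ½ × 63.3803 × 45 = $1426.06.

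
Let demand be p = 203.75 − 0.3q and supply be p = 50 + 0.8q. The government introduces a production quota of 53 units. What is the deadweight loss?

Competitive equilibrium: 203.75 − 0.3q = 50 + 0.8q → q* = 139.7727, p* = 161.8182.
At q = 53: demand price = 203.75 − 0.3·53 = 187.85; supply price = 50 + 0.8·53 = 92.4.
Δq = 139.7727 − 53 = 86.7727; wedge = 187.85 − 92.4 = 95.45.
DWL = ½ × 86.7727 × 95.45 = 4141.23.

4141.23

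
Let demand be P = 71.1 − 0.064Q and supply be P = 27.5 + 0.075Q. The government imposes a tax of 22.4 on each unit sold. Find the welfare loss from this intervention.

Competitive equilibrium: 71.1 − 0.064Q = 27.5 + 0.075Q → Q* = 313.6691, P* = 51.0252.
With the tax, the buyer price exceeds the seller price by 22.4: (71.1 − 0.064Q) − (27.5 + 0.075Q) = 22.4 → Q' = 152.518.
ΔQ = 313.6691 − 152.518 = 161.1511; the wedge equals the tax, 22.4.
The triangle = ½ × 161.1511 × 22.4 = 1804.89.

1804.89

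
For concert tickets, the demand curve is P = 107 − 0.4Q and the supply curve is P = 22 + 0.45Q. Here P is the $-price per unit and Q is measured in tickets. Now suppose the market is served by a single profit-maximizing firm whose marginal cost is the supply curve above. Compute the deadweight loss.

Competitive equilibrium: 107 − 0.4Q = 22 + 0.45Q → Q* = 100, P* = 67.
Marginal revenue: MR = 107 − 0.8Q. Set MR = MC: 107 − 0.8Q = 22 + 0.45Q → Q_m = 68.
Price P_m = 107 − 0.4·68 = 79.8; MC(Q_m) = 22 + 0.45·68 = 52.6.
Competitive Q* = 100, so ΔQ = 32; wedge = 79.8 − 52.6 = 27.2.
The triangle = ½ × 32 × 27.2 = $435.20.

$435.20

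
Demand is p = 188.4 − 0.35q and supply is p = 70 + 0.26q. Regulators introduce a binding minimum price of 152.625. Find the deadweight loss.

2575.02

Competitive equilibrium: 188.4 − 0.35q = 70 + 0.26q → q* = 194.0984, p* = 120.4656.
At the floor p = 152.625, quantity demanded = (188.4 − 152.625)/0.35 = 102.2143.
Sellers' marginal cost at q' = 102.2143: 70 + 0.26·102.2143 = 96.5757.
Δq = 194.0984 − 102.2143 = 91.8841; wedge = 152.625 − 96.5757 = 56.0493.
Welfare loss = ½ × 91.8841 × 56.0493 = 2575.02.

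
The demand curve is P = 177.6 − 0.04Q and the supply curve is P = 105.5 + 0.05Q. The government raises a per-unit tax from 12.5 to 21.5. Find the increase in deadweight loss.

1700

Competitive equilibrium: 177.6 − 0.04Q = 105.5 + 0.05Q → Q* = 801.1111, P* = 145.5556.
For a per-unit tax t: ΔQ = t/0.09, so DWL = ½·t·(t/0.09) = t²/0.18.
At t = 12.5: DWL = 868.056. At t = 21.5: DWL = 2568.056.
Increase = 2568.056 − 868.056 = 1700.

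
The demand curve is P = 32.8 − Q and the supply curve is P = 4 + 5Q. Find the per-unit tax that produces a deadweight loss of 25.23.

Competitive equilibrium: 32.8 − Q = 4 + 5Q → Q* = 4.8, P* = 28.
A tax t gives ΔQ = t/6 and wedge t, so DWL = t²/12.
t²/12 = 25.23 → t² = 302.76 → t = 17.4.

17.4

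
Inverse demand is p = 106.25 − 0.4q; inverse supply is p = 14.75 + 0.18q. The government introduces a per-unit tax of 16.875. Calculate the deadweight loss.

Competitive equilibrium: 106.25 − 0.4q = 14.75 + 0.18q → q* = 157.7586, p* = 43.1466.
With the tax, the buyer price exceeds the seller price by 16.875: (106.25 − 0.4q) − (14.75 + 0.18q) = 16.875 → q' = 128.6638.
Δq = 157.7586 − 128.6638 = 29.0948; the wedge equals the tax, 16.875.
The triangle = ½ × 29.0948 × 16.875 = 245.49.

245.49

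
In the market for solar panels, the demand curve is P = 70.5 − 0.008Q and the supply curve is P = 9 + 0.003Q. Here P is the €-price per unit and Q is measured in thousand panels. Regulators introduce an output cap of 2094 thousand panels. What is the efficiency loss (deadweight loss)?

Competitive equilibrium: 70.5 − 0.008Q = 9 + 0.003Q → Q* = 5590.9091, P* = 25.7727.
At Q = 2094: demand price = 70.5 − 0.008·2094 = 53.748; supply price = 9 + 0.003·2094 = 15.282.
ΔQ = 5590.9091 − 2094 = 3496.9091; wedge = 53.748 − 15.282 = 38.466.
DWL = ½ × 3496.9091 × 38.466 = €67256.05 thousand.

€67256.05 thousand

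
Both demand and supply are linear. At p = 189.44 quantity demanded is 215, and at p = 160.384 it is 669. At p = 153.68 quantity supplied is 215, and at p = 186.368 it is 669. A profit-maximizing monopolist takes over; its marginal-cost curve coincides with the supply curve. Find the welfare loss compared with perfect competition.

1590.59

Demand slope = (160.384 − 189.44)/(669 − 215) = −0.064, so p = 203.2 − 0.064q.
Supply slope = (186.368 − 153.68)/(669 − 215) = 0.072, so p = 138.2 + 0.072q.
Competitive equilibrium: 203.2 − 0.064q = 138.2 + 0.072q → q* = 477.9412, p* = 172.6118.
Marginal revenue: MR = 203.2 − 0.128q. Set MR = MC: 203.2 − 0.128q = 138.2 + 0.072q → q_m = 325.
Price p_m = 203.2 − 0.064·325 = 182.4; MC(q_m) = 138.2 + 0.072·325 = 161.6.
Competitive q* = 477.9412, so Δq = 152.9412; wedge = 182.4 − 161.6 = 20.8.
The triangle = ½ × 152.9412 × 20.8 = 1590.59.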